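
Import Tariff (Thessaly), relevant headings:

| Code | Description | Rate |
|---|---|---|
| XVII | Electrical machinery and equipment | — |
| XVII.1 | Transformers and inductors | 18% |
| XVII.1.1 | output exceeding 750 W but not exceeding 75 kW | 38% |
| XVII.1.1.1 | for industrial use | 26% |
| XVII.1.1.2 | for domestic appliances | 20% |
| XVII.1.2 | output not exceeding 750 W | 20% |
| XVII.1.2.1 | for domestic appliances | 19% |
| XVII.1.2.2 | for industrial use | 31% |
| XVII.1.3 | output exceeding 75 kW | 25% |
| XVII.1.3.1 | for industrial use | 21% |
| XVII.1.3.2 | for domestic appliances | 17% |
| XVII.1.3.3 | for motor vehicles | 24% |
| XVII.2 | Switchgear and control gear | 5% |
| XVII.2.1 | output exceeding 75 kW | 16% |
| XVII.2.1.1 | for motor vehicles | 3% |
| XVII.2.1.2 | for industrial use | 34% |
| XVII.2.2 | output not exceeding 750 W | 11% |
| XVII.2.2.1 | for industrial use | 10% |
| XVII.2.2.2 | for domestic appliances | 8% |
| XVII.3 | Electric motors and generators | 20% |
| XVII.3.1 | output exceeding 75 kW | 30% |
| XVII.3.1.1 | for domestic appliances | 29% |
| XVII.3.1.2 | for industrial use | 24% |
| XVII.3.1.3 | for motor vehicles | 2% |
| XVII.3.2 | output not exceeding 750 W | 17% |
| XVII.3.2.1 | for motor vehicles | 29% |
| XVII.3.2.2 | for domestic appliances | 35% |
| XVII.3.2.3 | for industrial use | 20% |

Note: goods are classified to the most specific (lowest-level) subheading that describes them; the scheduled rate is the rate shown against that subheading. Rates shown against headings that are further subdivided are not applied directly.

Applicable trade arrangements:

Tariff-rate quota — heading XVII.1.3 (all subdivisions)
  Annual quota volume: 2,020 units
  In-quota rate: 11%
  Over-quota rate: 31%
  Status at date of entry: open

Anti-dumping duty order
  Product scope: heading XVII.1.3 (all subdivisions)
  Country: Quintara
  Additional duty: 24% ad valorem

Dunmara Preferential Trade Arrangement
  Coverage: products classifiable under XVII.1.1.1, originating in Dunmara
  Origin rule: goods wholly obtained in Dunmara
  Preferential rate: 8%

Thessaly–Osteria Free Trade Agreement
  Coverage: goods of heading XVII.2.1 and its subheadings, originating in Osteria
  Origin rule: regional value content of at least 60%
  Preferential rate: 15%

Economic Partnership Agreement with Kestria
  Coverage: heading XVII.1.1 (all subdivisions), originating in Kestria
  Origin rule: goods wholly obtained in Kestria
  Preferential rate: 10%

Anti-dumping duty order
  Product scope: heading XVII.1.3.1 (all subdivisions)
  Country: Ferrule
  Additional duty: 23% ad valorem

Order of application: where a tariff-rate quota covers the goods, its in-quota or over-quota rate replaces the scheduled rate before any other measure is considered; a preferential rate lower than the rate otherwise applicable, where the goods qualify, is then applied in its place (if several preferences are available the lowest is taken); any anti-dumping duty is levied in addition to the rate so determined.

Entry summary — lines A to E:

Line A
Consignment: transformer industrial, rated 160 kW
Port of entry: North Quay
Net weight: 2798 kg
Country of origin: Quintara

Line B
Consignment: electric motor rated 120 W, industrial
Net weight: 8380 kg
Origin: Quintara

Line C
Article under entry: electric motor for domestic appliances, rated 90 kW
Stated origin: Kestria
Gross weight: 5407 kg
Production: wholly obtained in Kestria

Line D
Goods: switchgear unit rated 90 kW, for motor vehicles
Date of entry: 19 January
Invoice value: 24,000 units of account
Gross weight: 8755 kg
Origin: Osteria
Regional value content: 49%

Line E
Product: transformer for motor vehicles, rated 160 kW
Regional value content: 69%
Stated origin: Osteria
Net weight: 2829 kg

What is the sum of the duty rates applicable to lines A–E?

Line A: transformer → XVII.1; rated 160 kW → XVII.1.3; industrial → XVII.1.3.1. Scheduled 21%. quota on XVII.1.3 open → in-quota 11%; anti-dumping (Quintara, XVII.1.3): +24%; total 11% + 24% = 35%. → 35%.
Line B: electric motor → XVII.3; rated 120 W → XVII.3.2; industrial → XVII.3.2.3. Scheduled 20%. No special measure applies. → 20%.
Line C: electric motor → XVII.3; rated 90 kW → XVII.3.1; for domestic appliances → XVII.3.1.1. Scheduled 29%. Kestria agreement on XVII.1.1: XVII.3.1.1 not covered. → 29%.
Line D: switchgear unit → XVII.2; rated 90 kW → XVII.2.1; for motor vehicles → XVII.2.1.1. Scheduled 3%. Osteria agreement on XVII.2.1: RVC < 60%. → 3%.
Line E: transformer → XVII.1; rated 160 kW → XVII.1.3; for motor vehicles → XVII.1.3.3. Scheduled 24%. quota on XVII.1.3 open → in-quota 11%; Osteria agreement on XVII.2.1: XVII.1.3.3 not covered. → 11%.
Sum: 35% + 20% + 29% + 3% + 11% = 98%.

98%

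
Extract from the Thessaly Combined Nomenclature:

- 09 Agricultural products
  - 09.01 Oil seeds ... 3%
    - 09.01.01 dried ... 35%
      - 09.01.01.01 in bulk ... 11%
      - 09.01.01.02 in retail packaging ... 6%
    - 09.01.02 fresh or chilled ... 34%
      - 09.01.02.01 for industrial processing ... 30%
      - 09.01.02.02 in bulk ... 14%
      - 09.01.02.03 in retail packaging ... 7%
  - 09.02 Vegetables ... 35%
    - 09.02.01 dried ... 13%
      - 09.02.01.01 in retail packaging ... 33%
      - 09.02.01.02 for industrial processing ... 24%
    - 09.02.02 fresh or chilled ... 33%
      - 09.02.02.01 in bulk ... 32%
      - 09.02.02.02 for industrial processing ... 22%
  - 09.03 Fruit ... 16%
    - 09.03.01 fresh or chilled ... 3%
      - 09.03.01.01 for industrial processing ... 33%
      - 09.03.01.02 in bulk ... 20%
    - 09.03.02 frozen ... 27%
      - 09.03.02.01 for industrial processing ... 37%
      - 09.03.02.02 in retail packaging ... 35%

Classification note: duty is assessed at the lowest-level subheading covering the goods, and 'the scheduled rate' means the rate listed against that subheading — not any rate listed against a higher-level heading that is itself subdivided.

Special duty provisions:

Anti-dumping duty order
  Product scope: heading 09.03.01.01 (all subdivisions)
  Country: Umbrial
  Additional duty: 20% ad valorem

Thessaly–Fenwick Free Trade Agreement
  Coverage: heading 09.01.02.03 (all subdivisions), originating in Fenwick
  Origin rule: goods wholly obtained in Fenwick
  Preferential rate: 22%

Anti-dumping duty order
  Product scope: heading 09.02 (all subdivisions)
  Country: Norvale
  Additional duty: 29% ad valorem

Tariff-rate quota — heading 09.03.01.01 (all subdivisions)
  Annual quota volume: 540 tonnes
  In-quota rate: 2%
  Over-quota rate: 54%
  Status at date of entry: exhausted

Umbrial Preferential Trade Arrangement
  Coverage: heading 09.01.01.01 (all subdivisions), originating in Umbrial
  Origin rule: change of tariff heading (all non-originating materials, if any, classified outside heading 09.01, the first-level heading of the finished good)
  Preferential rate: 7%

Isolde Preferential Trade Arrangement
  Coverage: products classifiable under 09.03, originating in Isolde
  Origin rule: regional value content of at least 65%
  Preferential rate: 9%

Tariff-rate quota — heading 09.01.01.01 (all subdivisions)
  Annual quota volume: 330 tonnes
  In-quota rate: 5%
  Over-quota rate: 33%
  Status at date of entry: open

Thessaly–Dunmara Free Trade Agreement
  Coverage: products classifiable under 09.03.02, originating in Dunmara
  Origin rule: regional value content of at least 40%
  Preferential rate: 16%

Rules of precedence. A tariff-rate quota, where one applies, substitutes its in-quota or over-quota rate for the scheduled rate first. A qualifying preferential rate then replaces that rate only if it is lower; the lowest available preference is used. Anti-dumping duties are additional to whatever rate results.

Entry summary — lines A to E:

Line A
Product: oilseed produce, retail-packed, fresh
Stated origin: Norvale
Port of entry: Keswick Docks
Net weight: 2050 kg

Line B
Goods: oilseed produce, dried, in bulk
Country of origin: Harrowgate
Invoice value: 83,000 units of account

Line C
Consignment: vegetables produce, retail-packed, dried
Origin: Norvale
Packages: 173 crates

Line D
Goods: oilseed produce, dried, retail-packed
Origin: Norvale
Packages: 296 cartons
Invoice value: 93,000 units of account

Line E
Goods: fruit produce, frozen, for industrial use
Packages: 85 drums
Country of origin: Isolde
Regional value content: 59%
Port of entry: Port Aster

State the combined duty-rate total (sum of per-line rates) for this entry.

Line A: oilseed → 09.01; fresh → 09.01.02; retail-packed → 09.01.02.03. Scheduled 7%. No special measure applies. → 7%.
Line B: oilseed → 09.01; dried → 09.01.01; in bulk → 09.01.01.01. Scheduled 11%. quota on 09.01.01.01 open → in-quota 5%. → 5%.
Line C: vegetables → 09.02; dried → 09.02.01; retail-packed → 09.02.01.01. Scheduled 33%. anti-dumping (Norvale, 09.02): +29%; total 33% + 29% = 62%. → 62%.
Line D: oilseed → 09.01; dried → 09.01.01; retail-packed → 09.01.01.02. Scheduled 6%. No special measure applies. → 6%.
Line E: fruit → 09.03; frozen → 09.03.02; for industrial use → 09.03.02.01. Scheduled 37%. Isolde agreement on 09.03: RVC < 65%. → 37%.
Sum: 7% + 5% + 62% + 6% + 37% = 117%.

117%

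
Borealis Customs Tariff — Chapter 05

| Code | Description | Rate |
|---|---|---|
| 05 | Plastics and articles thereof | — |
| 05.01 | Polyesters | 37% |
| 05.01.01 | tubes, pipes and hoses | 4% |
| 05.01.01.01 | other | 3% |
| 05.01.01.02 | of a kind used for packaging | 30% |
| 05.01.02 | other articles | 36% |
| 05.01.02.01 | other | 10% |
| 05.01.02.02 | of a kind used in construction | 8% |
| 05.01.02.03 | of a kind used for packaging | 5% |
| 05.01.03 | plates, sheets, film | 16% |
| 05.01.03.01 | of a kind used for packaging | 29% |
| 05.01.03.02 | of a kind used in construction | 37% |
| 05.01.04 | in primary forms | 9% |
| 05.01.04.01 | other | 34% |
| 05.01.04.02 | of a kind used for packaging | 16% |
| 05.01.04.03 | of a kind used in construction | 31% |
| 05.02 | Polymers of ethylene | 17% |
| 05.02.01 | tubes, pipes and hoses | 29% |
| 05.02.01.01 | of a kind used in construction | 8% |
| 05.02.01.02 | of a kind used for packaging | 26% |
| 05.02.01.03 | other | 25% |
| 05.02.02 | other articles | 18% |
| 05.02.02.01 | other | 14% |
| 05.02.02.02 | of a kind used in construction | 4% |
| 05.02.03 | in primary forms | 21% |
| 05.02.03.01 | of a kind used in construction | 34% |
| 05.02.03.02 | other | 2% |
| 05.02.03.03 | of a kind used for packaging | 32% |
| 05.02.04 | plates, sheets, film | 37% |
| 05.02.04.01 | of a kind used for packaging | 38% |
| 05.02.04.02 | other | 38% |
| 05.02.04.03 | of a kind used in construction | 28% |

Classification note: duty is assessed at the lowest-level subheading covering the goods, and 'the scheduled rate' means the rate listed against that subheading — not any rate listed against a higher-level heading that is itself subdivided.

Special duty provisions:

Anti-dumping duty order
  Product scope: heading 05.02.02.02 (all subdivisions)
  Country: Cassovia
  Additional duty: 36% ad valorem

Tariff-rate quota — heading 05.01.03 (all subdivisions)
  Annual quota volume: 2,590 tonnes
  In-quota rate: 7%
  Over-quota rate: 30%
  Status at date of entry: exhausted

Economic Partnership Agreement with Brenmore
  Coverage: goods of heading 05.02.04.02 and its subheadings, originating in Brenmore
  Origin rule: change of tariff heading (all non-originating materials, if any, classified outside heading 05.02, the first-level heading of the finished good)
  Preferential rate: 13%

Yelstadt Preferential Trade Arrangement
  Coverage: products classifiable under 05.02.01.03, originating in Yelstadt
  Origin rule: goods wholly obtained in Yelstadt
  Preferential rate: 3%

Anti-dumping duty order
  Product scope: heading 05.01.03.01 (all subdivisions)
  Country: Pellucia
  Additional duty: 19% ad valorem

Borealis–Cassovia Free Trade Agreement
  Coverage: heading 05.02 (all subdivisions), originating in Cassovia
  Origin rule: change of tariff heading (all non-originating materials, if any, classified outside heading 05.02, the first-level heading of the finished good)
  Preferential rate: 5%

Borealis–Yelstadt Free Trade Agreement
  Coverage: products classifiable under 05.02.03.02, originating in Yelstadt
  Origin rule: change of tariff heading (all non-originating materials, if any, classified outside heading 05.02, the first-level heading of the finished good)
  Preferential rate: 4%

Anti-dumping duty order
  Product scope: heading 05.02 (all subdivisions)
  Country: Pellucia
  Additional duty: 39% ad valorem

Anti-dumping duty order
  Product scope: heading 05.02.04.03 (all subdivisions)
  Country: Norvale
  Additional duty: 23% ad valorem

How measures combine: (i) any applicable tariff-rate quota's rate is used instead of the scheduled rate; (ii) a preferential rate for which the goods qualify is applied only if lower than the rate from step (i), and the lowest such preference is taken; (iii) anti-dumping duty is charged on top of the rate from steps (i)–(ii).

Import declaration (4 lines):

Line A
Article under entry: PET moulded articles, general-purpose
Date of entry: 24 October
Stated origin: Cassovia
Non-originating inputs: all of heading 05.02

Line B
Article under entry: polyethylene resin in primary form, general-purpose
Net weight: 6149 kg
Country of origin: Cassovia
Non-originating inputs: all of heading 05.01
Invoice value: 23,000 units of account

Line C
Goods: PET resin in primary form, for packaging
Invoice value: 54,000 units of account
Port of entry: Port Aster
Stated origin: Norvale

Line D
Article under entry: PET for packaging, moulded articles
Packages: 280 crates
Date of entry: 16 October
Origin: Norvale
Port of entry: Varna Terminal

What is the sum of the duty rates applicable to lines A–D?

Line A: PET → 05.01; moulded articles → 05.01.02; general-purpose → 05.01.02.01. Scheduled 10%. Cassovia agreement on 05.02: 05.01.02.01 not covered. → 10%.
Line B: polyethylene → 05.02; resin in primary form → 05.02.03; general-purpose → 05.02.03.02. Scheduled 2%. Cassovia agreement on 05.02: CTH met → 5% available; preference 5% not lower than 2% → no reduction. → 2%.
Line C: PET → 05.01; resin in primary form → 05.01.04; for packaging → 05.01.04.02. Scheduled 16%. No special measure applies. → 16%.
Line D: PET → 05.01; moulded articles → 05.01.02; for packaging → 05.01.02.03. Scheduled 5%. No special measure applies. → 5%.
Sum: 10% + 2% + 16% + 5% = 33%.

33%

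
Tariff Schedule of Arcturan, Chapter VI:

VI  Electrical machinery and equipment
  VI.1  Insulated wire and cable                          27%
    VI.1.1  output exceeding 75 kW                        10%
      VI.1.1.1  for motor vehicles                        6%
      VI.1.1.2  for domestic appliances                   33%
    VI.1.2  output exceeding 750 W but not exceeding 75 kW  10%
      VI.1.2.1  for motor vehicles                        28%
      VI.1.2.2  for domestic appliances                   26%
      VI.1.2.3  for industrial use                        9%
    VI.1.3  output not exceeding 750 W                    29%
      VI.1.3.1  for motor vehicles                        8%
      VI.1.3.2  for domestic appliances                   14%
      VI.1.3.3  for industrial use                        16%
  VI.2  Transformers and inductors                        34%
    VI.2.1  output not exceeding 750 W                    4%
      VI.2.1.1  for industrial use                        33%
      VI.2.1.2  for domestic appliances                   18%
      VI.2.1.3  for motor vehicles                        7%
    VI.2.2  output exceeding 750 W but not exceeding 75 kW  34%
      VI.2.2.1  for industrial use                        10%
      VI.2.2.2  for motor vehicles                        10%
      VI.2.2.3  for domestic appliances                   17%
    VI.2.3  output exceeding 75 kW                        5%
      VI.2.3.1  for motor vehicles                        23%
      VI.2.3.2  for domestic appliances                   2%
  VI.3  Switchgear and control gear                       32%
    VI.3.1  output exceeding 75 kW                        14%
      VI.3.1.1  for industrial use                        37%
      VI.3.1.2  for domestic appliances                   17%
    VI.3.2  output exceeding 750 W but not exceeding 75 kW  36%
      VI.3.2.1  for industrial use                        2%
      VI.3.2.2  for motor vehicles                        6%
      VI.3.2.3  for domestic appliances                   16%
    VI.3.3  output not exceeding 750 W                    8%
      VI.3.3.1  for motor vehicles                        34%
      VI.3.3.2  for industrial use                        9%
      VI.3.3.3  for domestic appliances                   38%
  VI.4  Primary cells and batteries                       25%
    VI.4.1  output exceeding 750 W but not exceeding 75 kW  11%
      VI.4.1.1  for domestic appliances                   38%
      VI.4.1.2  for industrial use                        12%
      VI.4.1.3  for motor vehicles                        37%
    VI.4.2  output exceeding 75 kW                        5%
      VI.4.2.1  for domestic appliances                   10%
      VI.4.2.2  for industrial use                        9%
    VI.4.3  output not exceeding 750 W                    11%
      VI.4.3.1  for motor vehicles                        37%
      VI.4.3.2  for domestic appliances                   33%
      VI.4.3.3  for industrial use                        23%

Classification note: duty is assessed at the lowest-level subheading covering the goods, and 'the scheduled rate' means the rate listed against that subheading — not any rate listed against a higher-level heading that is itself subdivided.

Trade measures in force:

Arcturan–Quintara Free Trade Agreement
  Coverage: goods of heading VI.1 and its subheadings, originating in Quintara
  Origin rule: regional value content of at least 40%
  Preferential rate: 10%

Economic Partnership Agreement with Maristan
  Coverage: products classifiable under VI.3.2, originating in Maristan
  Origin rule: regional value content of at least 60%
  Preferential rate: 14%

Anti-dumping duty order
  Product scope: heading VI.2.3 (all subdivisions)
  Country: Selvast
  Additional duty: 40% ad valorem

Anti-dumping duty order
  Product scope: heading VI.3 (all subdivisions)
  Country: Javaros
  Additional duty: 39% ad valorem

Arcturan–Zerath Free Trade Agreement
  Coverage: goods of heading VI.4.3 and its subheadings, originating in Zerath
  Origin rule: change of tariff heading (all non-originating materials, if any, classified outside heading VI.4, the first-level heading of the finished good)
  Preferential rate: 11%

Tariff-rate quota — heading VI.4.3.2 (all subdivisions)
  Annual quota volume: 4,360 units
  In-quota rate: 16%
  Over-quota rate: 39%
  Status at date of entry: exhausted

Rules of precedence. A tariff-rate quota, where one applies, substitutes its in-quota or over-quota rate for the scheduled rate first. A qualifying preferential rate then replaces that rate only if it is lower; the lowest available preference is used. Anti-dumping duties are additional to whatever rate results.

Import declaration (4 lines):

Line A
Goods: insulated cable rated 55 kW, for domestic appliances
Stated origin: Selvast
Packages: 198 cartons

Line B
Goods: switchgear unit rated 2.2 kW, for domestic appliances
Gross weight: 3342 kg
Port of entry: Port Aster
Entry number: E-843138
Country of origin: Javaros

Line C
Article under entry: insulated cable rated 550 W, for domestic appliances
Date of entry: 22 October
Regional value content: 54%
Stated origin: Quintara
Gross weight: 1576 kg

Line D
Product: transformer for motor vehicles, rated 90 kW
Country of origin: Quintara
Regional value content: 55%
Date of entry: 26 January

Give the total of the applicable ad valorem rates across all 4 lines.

Line A: insulated cable → VI.1; rated 55 kW → VI.1.2; for domestic appliances → VI.1.2.2. Scheduled 26%. No special measure applies. → 26%.
Line B: switchgear unit → VI.3; rated 2.2 kW → VI.3.2; for domestic appliances → VI.3.2.3. Scheduled 16%. anti-dumping (Javaros, VI.3): +39%; total 16% + 39% = 55%. → 55%.
Line C: insulated cable → VI.1; rated 550 W → VI.1.3; for domestic appliances → VI.1.3.2. Scheduled 14%. Quintara agreement on VI.1: RVC ≥ 40% → 10% available; preferential 10%. → 10%.
Line D: transformer → VI.2; rated 90 kW → VI.2.3; for motor vehicles → VI.2.3.1. Scheduled 23%. Quintara agreement on VI.1: VI.2.3.1 not covered. → 23%.
Sum: 26% + 55% + 10% + 23% = 114%.

114%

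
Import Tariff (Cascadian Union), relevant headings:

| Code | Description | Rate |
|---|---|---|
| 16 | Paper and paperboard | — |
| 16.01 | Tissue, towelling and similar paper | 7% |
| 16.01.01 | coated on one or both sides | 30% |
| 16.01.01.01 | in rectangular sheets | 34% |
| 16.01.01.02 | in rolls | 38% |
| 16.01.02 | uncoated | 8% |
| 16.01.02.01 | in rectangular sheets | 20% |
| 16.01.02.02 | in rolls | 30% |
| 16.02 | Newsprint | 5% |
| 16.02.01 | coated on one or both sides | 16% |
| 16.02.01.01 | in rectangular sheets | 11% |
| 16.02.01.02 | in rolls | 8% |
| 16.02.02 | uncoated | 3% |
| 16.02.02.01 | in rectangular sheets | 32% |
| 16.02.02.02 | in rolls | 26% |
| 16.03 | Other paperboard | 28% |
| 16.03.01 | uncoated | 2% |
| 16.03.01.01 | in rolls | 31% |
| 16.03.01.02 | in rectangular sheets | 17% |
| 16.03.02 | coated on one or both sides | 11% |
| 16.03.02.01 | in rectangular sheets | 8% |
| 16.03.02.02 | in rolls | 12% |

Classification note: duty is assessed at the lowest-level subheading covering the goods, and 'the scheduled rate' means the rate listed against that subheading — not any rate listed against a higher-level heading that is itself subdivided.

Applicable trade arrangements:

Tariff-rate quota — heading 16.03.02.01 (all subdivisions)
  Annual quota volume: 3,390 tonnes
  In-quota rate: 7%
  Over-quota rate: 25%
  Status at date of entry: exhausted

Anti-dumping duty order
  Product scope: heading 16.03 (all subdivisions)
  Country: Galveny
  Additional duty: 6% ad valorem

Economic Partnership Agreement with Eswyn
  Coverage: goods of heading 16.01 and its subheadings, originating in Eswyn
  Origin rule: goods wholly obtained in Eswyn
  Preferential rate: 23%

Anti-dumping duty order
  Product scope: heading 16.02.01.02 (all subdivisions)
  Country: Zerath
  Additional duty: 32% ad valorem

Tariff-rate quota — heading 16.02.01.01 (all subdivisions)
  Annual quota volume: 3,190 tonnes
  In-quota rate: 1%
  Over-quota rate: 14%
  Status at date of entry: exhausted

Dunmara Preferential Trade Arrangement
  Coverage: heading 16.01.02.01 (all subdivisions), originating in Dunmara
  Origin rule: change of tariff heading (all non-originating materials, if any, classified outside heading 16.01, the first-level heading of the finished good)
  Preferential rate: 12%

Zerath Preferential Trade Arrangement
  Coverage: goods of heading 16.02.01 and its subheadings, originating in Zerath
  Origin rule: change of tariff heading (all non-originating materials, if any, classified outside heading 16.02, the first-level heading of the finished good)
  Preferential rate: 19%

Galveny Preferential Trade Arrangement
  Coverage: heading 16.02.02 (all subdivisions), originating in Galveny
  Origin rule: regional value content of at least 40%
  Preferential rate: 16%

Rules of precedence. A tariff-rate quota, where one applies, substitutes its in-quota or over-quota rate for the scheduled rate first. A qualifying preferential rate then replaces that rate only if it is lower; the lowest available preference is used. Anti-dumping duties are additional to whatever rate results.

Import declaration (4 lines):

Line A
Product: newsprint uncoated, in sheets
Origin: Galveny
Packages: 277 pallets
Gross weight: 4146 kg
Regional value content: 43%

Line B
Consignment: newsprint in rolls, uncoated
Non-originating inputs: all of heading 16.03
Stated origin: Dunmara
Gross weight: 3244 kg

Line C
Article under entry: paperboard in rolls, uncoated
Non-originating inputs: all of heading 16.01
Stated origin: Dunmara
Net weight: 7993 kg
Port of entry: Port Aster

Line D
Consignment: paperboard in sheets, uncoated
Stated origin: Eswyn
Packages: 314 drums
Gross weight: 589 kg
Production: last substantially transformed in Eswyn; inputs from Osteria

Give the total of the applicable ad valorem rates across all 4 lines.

Line A: newsprint → 16.02; uncoated → 16.02.02; in sheets → 16.02.02.01. Scheduled 32%. Galveny agreement on 16.02.02: RVC ≥ 40% → 16% available; preferential 16%. → 16%.
Line B: newsprint → 16.02; uncoated → 16.02.02; in rolls → 16.02.02.02. Scheduled 26%. Dunmara agreement on 16.01.02.01: 16.02.02.02 not covered. → 26%.
Line C: paperboard → 16.03; uncoated → 16.03.01; in rolls → 16.03.01.01. Scheduled 31%. Dunmara agreement on 16.01.02.01: 16.03.01.01 not covered. → 31%.
Line D: paperboard → 16.03; uncoated → 16.03.01; in sheets → 16.03.01.02. Scheduled 17%. Eswyn agreement on 16.01: 16.03.01.02 not covered. → 17%.
Sum: 16% + 26% + 31% + 17% = 90%.

90%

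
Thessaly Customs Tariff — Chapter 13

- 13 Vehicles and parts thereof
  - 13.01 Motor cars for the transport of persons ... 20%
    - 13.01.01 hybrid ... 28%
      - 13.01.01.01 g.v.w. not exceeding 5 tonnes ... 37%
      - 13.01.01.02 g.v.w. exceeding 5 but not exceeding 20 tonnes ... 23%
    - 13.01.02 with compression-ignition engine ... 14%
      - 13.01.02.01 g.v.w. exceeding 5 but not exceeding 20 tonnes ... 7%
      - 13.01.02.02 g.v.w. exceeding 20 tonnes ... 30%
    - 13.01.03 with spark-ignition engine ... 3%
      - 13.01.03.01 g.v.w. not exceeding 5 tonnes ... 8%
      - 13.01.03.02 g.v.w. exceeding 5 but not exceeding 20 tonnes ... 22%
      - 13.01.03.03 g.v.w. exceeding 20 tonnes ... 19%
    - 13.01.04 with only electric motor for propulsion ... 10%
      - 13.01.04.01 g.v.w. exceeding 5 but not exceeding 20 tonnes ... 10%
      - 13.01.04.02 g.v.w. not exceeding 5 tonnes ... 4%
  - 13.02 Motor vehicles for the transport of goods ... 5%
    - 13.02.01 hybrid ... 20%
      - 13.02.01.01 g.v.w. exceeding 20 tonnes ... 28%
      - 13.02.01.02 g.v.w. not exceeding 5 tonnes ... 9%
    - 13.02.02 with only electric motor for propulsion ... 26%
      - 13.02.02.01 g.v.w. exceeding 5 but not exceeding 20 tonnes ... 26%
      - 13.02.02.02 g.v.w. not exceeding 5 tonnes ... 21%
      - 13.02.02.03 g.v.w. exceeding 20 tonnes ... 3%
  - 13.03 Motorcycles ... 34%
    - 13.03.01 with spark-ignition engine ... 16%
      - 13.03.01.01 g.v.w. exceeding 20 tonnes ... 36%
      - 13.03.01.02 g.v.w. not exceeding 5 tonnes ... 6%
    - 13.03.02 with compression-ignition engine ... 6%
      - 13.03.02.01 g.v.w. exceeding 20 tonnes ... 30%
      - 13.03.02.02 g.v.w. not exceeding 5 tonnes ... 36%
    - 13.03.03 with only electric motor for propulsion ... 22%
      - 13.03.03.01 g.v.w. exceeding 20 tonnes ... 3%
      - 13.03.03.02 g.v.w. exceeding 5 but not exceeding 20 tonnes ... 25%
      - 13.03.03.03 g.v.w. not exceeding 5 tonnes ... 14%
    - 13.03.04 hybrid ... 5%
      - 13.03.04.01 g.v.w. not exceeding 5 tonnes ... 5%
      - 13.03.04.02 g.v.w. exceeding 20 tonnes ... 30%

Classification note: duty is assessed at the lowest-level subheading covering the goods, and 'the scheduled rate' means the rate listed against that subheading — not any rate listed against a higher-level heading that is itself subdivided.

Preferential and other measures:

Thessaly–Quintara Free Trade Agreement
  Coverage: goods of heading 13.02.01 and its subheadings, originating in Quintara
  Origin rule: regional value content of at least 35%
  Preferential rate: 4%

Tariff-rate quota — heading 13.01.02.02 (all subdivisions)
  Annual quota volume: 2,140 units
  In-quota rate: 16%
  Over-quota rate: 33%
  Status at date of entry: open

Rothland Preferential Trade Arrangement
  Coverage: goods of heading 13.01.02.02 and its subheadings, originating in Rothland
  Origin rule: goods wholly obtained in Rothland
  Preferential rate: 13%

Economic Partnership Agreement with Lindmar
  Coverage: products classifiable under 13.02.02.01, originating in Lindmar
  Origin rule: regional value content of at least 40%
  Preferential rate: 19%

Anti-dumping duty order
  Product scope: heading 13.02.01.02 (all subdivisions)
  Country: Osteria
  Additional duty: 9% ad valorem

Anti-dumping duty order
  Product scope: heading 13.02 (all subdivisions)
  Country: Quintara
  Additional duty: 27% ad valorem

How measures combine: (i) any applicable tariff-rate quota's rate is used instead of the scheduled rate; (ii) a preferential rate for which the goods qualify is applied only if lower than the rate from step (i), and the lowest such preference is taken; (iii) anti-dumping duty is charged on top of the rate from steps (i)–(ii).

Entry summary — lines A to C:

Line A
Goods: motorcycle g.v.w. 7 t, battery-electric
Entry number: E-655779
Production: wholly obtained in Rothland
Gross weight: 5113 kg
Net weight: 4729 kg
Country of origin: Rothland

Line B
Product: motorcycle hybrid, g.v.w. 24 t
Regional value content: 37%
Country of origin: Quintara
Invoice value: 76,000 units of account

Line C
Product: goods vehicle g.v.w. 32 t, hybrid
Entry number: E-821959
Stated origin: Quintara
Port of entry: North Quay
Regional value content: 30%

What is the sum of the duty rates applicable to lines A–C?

110%

Line A: motorcycle → 13.03; battery-electric → 13.03.03; g.v.w. 7 t → 13.03.03.02. Scheduled 25%. Rothland agreement on 13.01.02.02: 13.03.03.02 not covered. → 25%.
Line B: motorcycle → 13.03; hybrid → 13.03.04; g.v.w. 24 t → 13.03.04.02. Scheduled 30%. Quintara agreement on 13.02.01: 13.03.04.02 not covered. → 30%.
Line C: goods vehicle → 13.02; hybrid → 13.02.01; g.v.w. 32 t → 13.02.01.01. Scheduled 28%. Quintara agreement on 13.02.01: RVC < 35%; anti-dumping (Quintara, 13.02): +27%; total 28% + 27% = 55%. → 55%.
Sum: 25% + 30% + 55% = 110%.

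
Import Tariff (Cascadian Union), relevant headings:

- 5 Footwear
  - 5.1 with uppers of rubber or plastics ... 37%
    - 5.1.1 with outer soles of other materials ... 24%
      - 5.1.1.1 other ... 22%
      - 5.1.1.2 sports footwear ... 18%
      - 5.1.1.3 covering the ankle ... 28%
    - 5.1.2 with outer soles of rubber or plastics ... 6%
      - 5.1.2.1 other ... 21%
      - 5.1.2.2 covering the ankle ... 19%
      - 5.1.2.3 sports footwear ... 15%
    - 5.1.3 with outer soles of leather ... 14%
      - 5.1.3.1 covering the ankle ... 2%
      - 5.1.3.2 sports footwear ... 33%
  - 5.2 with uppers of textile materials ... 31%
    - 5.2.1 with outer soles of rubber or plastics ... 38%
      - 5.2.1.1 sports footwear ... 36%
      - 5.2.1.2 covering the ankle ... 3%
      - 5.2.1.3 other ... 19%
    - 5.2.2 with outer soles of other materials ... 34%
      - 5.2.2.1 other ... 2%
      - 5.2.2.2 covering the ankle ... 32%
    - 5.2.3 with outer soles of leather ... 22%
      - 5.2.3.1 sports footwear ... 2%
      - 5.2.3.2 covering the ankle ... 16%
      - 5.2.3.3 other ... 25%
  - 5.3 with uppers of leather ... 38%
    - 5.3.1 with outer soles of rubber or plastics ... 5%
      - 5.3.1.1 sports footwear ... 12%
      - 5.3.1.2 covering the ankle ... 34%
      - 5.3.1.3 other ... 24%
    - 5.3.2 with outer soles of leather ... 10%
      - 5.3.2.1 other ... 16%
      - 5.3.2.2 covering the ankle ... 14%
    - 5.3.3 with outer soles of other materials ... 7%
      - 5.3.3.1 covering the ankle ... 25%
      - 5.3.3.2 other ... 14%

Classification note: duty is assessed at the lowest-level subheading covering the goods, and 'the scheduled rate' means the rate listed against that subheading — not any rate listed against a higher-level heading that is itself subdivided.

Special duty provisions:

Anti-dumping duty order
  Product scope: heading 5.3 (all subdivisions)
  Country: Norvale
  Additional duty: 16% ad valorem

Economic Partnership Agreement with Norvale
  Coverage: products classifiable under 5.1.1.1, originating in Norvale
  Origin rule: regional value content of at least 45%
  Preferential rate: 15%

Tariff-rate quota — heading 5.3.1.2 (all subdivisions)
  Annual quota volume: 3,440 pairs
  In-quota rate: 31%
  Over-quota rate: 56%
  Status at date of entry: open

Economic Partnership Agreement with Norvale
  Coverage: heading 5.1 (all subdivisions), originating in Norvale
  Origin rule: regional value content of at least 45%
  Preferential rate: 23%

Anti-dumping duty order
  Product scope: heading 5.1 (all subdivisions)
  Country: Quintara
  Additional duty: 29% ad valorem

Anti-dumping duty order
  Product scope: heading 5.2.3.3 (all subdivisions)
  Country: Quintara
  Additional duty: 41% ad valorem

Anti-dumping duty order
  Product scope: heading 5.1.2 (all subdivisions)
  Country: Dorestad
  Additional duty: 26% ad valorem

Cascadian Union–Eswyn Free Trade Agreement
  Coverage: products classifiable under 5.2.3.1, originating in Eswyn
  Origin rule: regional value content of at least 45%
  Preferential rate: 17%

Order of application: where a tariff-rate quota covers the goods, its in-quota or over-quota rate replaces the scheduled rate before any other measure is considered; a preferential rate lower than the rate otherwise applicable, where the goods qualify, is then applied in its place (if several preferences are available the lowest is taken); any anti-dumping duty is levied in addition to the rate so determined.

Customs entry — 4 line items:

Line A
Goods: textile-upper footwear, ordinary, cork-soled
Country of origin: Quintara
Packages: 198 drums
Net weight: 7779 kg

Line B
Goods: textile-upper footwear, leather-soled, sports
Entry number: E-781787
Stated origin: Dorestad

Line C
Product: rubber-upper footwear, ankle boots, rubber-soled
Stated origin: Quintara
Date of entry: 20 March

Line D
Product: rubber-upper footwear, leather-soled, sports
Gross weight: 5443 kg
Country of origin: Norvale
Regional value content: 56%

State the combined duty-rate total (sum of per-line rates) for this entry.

Line A: textile-upper → 5.2; cork-soled → 5.2.2; ordinary → 5.2.2.1. Scheduled 2%. No special measure applies. → 2%.
Line B: textile-upper → 5.2; leather-soled → 5.2.3; sports → 5.2.3.1. Scheduled 2%. No special measure applies. → 2%.
Line C: rubber-upper → 5.1; rubber-soled → 5.1.2; ankle boots → 5.1.2.2. Scheduled 19%. anti-dumping (Quintara, 5.1): +29%; total 19% + 29% = 48%. → 48%.
Line D: rubber-upper → 5.1; leather-soled → 5.1.3; sports → 5.1.3.2. Scheduled 33%. Norvale agreement on 5.1.1.1: 5.1.3.2 not covered; Norvale agreement on 5.1: RVC ≥ 45% → 23% available; preferential 23%. → 23%.
Sum: 2% + 2% + 48% + 23% = 75%.

75%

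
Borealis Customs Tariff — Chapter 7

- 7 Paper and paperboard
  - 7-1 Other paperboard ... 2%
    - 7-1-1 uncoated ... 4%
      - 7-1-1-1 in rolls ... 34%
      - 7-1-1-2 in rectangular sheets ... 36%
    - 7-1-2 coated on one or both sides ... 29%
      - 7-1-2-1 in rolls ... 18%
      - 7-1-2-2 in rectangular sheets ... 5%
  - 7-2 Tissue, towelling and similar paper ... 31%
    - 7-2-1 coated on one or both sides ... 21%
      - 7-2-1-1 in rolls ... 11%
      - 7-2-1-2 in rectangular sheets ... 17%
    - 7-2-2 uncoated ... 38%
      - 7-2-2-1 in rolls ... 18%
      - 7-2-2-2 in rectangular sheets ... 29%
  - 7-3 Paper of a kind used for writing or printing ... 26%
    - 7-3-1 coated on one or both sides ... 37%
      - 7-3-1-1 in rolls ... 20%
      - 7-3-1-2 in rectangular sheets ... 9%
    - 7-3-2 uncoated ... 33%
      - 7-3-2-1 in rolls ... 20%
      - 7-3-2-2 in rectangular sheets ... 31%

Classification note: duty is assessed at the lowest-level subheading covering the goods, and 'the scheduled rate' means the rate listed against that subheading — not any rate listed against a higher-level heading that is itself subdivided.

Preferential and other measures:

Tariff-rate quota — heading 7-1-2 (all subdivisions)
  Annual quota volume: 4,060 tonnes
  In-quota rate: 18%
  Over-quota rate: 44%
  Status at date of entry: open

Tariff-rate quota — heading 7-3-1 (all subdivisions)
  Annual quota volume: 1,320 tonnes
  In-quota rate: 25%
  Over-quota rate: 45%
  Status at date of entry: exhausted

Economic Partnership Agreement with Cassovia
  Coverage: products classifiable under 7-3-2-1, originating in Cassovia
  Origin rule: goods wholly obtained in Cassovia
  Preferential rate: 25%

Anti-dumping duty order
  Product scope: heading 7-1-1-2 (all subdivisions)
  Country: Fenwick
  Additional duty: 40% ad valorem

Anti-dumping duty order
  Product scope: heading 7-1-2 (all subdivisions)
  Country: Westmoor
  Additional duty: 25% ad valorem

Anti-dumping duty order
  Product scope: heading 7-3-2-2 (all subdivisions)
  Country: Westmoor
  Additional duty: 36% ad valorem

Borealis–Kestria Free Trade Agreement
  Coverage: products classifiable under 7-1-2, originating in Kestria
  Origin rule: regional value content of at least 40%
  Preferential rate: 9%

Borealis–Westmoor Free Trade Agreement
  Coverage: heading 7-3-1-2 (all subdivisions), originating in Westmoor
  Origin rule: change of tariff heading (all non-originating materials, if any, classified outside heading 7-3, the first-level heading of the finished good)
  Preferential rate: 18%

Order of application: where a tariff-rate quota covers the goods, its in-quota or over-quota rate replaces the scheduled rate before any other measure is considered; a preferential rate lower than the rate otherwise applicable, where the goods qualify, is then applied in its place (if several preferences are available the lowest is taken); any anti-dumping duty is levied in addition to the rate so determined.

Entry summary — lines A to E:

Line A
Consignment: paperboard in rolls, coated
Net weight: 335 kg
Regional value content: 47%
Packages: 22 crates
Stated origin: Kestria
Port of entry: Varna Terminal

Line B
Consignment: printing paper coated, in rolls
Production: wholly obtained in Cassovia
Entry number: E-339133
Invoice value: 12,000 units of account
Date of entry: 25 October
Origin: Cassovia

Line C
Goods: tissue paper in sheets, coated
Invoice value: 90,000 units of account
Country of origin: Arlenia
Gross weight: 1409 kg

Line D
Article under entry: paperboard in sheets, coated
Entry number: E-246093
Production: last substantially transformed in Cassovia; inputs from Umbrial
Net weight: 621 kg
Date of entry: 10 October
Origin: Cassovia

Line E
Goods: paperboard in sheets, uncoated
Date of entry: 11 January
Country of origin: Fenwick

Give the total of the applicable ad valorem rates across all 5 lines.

165%

Line A: paperboard → 7-1; coated → 7-1-2; in rolls → 7-1-2-1. Scheduled 18%. quota on 7-1-2 open → in-quota 18%; Kestria agreement on 7-1-2: RVC ≥ 40% → 9% available; preferential 9%. → 9%.
Line B: printing paper → 7-3; coated → 7-3-1; in rolls → 7-3-1-1. Scheduled 20%. quota on 7-3-1 exhausted → over-quota 45%; Cassovia agreement on 7-3-2-1: 7-3-1-1 not covered. → 45%.
Line C: tissue paper → 7-2; coated → 7-2-1; in sheets → 7-2-1-2. Scheduled 17%. No special measure applies. → 17%.
Line D: paperboard → 7-1; coated → 7-1-2; in sheets → 7-1-2-2. Scheduled 5%. quota on 7-1-2 open → in-quota 18%; Cassovia agreement on 7-3-2-1: 7-1-2-2 not covered. → 18%.
Line E: paperboard → 7-1; uncoated → 7-1-1; in sheets → 7-1-1-2. Scheduled 36%. anti-dumping (Fenwick, 7-1-1-2): +40%; total 36% + 40% = 76%. → 76%.
Sum: 9% + 45% + 17% + 18% + 76% = 165%.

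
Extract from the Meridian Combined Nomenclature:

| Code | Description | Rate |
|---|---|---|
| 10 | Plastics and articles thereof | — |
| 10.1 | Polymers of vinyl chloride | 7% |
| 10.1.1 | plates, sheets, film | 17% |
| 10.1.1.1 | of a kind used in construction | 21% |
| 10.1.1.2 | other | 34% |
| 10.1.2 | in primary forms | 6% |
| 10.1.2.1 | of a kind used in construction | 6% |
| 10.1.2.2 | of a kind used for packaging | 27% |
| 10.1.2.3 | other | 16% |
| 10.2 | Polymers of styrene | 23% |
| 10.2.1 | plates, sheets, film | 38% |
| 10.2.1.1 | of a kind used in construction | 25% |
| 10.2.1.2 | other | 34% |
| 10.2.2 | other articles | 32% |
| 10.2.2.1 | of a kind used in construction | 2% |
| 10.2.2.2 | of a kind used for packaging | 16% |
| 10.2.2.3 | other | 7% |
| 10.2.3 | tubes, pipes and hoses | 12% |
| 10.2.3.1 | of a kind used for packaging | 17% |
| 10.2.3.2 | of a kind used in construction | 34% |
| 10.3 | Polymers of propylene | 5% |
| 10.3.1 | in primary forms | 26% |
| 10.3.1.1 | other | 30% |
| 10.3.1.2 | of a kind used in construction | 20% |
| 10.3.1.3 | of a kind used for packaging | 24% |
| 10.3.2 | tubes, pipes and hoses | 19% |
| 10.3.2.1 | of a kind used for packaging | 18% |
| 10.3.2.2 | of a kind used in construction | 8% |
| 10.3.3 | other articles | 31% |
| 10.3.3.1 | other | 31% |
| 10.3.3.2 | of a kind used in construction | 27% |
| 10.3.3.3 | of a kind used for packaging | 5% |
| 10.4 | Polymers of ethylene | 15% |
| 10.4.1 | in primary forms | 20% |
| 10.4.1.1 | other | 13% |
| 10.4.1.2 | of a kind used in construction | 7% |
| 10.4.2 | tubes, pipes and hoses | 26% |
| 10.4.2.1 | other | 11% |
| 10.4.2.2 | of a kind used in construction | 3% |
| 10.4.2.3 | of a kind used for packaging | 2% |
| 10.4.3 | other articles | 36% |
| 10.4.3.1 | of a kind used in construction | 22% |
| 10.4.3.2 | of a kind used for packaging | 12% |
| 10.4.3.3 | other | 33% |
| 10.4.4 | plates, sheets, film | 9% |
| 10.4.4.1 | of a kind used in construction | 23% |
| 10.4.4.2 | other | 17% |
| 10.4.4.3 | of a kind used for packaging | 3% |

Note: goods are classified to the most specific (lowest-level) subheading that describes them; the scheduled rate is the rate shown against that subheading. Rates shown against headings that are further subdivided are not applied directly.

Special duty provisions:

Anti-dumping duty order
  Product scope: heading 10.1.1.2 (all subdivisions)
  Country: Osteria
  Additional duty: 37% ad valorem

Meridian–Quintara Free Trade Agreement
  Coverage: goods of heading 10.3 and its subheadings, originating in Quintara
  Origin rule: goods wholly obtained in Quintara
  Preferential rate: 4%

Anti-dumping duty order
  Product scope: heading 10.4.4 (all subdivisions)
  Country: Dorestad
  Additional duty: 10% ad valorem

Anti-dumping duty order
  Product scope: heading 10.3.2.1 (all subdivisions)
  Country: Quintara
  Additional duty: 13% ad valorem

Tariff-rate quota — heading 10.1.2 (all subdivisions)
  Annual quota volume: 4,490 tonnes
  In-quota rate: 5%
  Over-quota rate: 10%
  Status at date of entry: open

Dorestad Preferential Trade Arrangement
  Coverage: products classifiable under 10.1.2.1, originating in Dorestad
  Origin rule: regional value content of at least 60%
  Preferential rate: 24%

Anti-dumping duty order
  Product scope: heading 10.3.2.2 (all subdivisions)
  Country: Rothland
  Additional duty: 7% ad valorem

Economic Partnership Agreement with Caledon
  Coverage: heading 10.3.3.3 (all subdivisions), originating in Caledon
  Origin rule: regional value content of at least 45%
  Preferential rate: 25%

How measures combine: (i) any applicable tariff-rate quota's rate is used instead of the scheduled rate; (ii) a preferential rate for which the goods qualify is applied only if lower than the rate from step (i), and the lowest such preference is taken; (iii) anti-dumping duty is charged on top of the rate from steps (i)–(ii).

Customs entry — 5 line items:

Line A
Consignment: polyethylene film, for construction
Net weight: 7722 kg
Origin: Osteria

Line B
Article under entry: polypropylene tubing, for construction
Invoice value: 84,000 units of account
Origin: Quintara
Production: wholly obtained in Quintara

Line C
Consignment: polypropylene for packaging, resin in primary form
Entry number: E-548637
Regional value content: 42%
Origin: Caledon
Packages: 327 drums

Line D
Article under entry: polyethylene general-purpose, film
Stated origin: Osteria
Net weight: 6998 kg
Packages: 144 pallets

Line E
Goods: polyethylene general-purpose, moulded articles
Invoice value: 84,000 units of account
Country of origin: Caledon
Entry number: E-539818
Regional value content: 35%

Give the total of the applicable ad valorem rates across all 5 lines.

101%

Line A: polyethylene → 10.4; film → 10.4.4; for construction → 10.4.4.1. Scheduled 23%. No special measure applies. → 23%.
Line B: polypropylene → 10.3; tubing → 10.3.2; for construction → 10.3.2.2. Scheduled 8%. Quintara agreement on 10.3: wholly obtained → 4% available; preferential 4%. → 4%.
Line C: polypropylene → 10.3; resin in primary form → 10.3.1; for packaging → 10.3.1.3. Scheduled 24%. Caledon agreement on 10.3.3.3: 10.3.1.3 not covered. → 24%.
Line D: polyethylene → 10.4; film → 10.4.4; general-purpose → 10.4.4.2. Scheduled 17%. No special measure applies. → 17%.
Line E: polyethylene → 10.4; moulded articles → 10.4.3; general-purpose → 10.4.3.3. Scheduled 33%. Caledon agreement on 10.3.3.3: 10.4.3.3 not covered. → 33%.
Sum: 23% + 4% + 24% + 17% + 33% = 101%.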